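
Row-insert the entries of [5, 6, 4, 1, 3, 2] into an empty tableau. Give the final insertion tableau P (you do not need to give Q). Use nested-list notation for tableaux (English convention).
P = [[1, 2], [3, 6], [4], [5]]

Insert 5: appended to row 1. P = [[5]].
Insert 6: appended to row 1. P = [[5, 6]].
Insert 4: 4 bumps 5 from row 1; 5 starts row 2. P = [[4, 6], [5]].
Insert 1: 1 bumps 4 from row 1; 4 bumps 5 from row 2; 5 starts row 3. P = [[1, 6], [4], [5]].
Insert 3: 3 bumps 6 from row 1; 6 appends to row 2. P = [[1, 3], [4, 6], [5]].
Insert 2: 2 bumps 3 from row 1; 3 bumps 4 from row 2; 4 bumps 5 from row 3; 5 starts row 4. P = [[1, 2], [3, 6], [4], [5]].

So P = [[1, 2], [3, 6], [4], [5]].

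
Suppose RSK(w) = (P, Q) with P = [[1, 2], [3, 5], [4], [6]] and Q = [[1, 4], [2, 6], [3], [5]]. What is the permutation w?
Reverse the RSK construction: for i from n down to 1, find the cell of Q containing i, remove the entry at that cell from P, and reverse-bump it up through P; the value ejected from row 1 is w(i).

Step i=6: Q has 6 at row 2, column 2; remove 5 from row 2 of P and reverse-bump: 5 enters row 1 and ejects 2. So w(6) = 2. P is now [[1, 5], [3], [4], [6]].
Step i=5: Q has 5 at row 4, column 1; remove 6 from row 4 of P and reverse-bump: 6 enters row 3 and ejects 4; 4 enters row 2 and ejects 3; 3 enters row 1 and ejects 1. So w(5) = 1. P is now [[3, 5], [4], [6]].
Step i=4: Q has 4 at row 1, column 2; remove that cell from P, ejecting 5. So w(4) = 5. P is now [[3], [4], [6]].
Step i=3: Q has 3 at row 3, column 1; remove 6 from row 3 of P and reverse-bump: 6 enters row 2 and ejects 4; 4 enters row 1 and ejects 3. So w(3) = 3. P is now [[4], [6]].
Step i=2: Q has 2 at row 2, column 1; remove 6 from row 2 of P and reverse-bump: 6 enters row 1 and ejects 4. So w(2) = 4. P is now [[6]].
Step i=1: Q has 1 at row 1, column 1; remove that cell from P, ejecting 6. So w(1) = 6. P is now [].

So w = 6 4 3 5 1 2.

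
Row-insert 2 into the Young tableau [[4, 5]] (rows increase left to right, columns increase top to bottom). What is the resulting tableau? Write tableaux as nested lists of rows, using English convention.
[[2, 5], [4]]

In row 1, 2 replaces 4 (the leftmost entry greater than 2); 4 is bumped to row 2. 4 starts a new row 2. The new tableau is [[2, 5], [4]].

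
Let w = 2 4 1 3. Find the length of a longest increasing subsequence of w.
2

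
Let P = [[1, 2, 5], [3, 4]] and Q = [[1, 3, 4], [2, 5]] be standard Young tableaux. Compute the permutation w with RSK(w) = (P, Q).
3 1 4 5 2

Reverse the RSK construction: for i from n down to 1, find the cell of Q containing i, remove the entry at that cell from P, and reverse-bump it up through P; the value ejected from row 1 is w(i).

Step i=5: Q has 5 at row 2, column 2; remove 4 from row 2 of P and reverse-bump: 4 enters row 1 and ejects 2. So w(5) = 2. P is now [[1, 4, 5], [3]].
Step i=4: Q has 4 at row 1, column 3; remove that cell from P, ejecting 5. So w(4) = 5. P is now [[1, 4], [3]].
Step i=3: Q has 3 at row 1, column 2; remove that cell from P, ejecting 4. So w(3) = 4. P is now [[1], [3]].
Step i=2: Q has 2 at row 2, column 1; remove 3 from row 2 of P and reverse-bump: 3 enters row 1 and ejects 1. So w(2) = 1. P is now [[3]].
Step i=1: Q has 1 at row 1, column 1; remove that cell from P, ejecting 3. So w(1) = 3. P is now [].

So w = 3 1 4 5 2.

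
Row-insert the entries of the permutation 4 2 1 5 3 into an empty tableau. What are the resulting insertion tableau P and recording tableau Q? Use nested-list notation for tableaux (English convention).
P = [[1, 3], [2, 5], [4]], Q = [[1, 4], [2, 5], [3]]

Insert each entry of the permutation into P by Schensted row insertion, recording in Q the position of each new cell.

Insert 4: appended to row 1. P = [[4]].
Insert 2: 2 bumps 4 from row 1; 4 starts row 2. P = [[2], [4]].
Insert 1: 1 bumps 2 from row 1; 2 bumps 4 from row 2; 4 starts row 3. P = [[1], [2], [4]].
Insert 5: appended to row 1. P = [[1, 5], [2], [4]].
Insert 3: 3 bumps 5 from row 1; 5 appends to row 2. P = [[1, 3], [2, 5], [4]].

So P = [[1, 3], [2, 5], [4]], Q = [[1, 4], [2, 5], [3]].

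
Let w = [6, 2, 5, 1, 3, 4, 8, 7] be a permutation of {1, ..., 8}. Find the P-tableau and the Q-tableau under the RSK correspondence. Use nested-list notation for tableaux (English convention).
P = [[1, 3, 4, 7], [2, 5, 8], [6]], Q = [[1, 3, 6, 7], [2, 5, 8], [4]]

Insert each entry of the permutation into P by Schensted row insertion, recording in Q the position of each new cell.

Insert 6: appended to row 1. P = [[6]].
Insert 2: 2 bumps 6 from row 1; 6 starts row 2. P = [[2], [6]].
Insert 5: appended to row 1. P = [[2, 5], [6]].
Insert 1: 1 bumps 2 from row 1; 2 bumps 6 from row 2; 6 starts row 3. P = [[1, 5], [2], [6]].
Insert 3: 3 bumps 5 from row 1; 5 appends to row 2. P = [[1, 3], [2, 5], [6]].
Insert 4: appended to row 1. P = [[1, 3, 4], [2, 5], [6]].
Insert 8: appended to row 1. P = [[1, 3, 4, 8], [2, 5], [6]].
Insert 7: 7 bumps 8 from row 1; 8 appends to row 2. P = [[1, 3, 4, 7], [2, 5, 8], [6]].

So P = [[1, 3, 4, 7], [2, 5, 8], [6]], Q = [[1, 3, 6, 7], [2, 5, 8], [4]].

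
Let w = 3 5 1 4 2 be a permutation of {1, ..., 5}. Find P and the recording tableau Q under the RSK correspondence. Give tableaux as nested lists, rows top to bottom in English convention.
Insert each entry of the permutation into P by Schensted row insertion, recording in Q the position of each new cell.

Insert 3: appended to row 1. P = [[3]].
Insert 5: appended to row 1. P = [[3, 5]].
Insert 1: 1 bumps 3 from row 1; 3 starts row 2. P = [[1, 5], [3]].
Insert 4: 4 bumps 5 from row 1; 5 appends to row 2. P = [[1, 4], [3, 5]].
Insert 2: 2 bumps 4 from row 1; 4 bumps 5 from row 2; 5 starts row 3. P = [[1, 2], [3, 4], [5]].

So P = [[1, 2], [3, 4], [5]], Q = [[1, 2], [3, 4], [5]].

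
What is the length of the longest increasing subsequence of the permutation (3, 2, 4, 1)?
2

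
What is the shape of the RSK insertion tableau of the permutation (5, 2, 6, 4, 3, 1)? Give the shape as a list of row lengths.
Row-insert each entry into an empty tableau.

After inserting 5: P = [[5]].
After inserting 2: P = [[2], [5]].
After inserting 6: P = [[2, 6], [5]].
After inserting 4: P = [[2, 4], [5, 6]].
After inserting 3: P = [[2, 3], [4, 6], [5]].
After inserting 1: P = [[1, 3], [2, 6], [4], [5]].

The final insertion tableau P = [[1, 3], [2, 6], [4], [5]] has shape [2, 2, 1, 1].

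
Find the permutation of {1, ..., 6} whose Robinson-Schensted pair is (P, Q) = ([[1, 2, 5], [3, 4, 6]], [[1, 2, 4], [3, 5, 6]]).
3 4 1 6 2 5

Reverse the RSK construction: for i from n down to 1, find the cell of Q containing i, remove the entry at that cell from P, and reverse-bump it up through P; the value ejected from row 1 is w(i).

Step i=6: Q has 6 at row 2, column 3; remove 6 from row 2 of P and reverse-bump: 6 enters row 1 and ejects 5. So w(6) = 5. P is now [[1, 2, 6], [3, 4]].
Step i=5: Q has 5 at row 2, column 2; remove 4 from row 2 of P and reverse-bump: 4 enters row 1 and ejects 2. So w(5) = 2. P is now [[1, 4, 6], [3]].
Step i=4: Q has 4 at row 1, column 3; remove that cell from P, ejecting 6. So w(4) = 6. P is now [[1, 4], [3]].
Step i=3: Q has 3 at row 2, column 1; remove 3 from row 2 of P and reverse-bump: 3 enters row 1 and ejects 1. So w(3) = 1. P is now [[3, 4]].
Step i=2: Q has 2 at row 1, column 2; remove that cell from P, ejecting 4. So w(2) = 4. P is now [[3]].
Step i=1: Q has 1 at row 1, column 1; remove that cell from P, ejecting 3. So w(1) = 3. P is now [].

So w = 3 4 1 6 2 5.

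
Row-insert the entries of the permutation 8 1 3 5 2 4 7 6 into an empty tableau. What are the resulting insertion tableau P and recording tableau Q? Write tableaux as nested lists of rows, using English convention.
P = [[1, 2, 4, 6], [3, 5, 7], [8]], Q = [[1, 3, 4, 7], [2, 6, 8], [5]]

Insert each entry of the permutation into P by Schensted row insertion, recording in Q the position of each new cell.

Insert 8: appended to row 1. P = [[8]], Q = [[1]].
Insert 1: 1 bumps 8 from row 1; 8 starts row 2. P = [[1], [8]], Q = [[1], [2]].
Insert 3: appended to row 1. P = [[1, 3], [8]], Q = [[1, 3], [2]].
Insert 5: appended to row 1. P = [[1, 3, 5], [8]], Q = [[1, 3, 4], [2]].
Insert 2: 2 bumps 3 from row 1; 3 bumps 8 from row 2; 8 starts row 3. P = [[1, 2, 5], [3], [8]], Q = [[1, 3, 4], [2], [5]].
Insert 4: 4 bumps 5 from row 1; 5 appends to row 2. P = [[1, 2, 4], [3, 5], [8]], Q = [[1, 3, 4], [2, 6], [5]].
Insert 7: appended to row 1. P = [[1, 2, 4, 7], [3, 5], [8]], Q = [[1, 3, 4, 7], [2, 6], [5]].
Insert 6: 6 bumps 7 from row 1; 7 appends to row 2. P = [[1, 2, 4, 6], [3, 5, 7], [8]], Q = [[1, 3, 4, 7], [2, 6, 8], [5]].

So P = [[1, 2, 4, 6], [3, 5, 7], [8]], Q = [[1, 3, 4, 7], [2, 6, 8], [5]].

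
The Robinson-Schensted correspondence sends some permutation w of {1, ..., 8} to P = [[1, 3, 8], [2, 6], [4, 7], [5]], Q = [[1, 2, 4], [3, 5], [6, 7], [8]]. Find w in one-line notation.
5 7 4 8 6 2 3 1

Reverse the RSK construction: for i from n down to 1, find the cell of Q containing i, remove the entry at that cell from P, and reverse-bump it up through P; the value ejected from row 1 is w(i).

Step i=8: Q has 8 at row 4, column 1; remove 5 from row 4 of P and reverse-bump: 5 enters row 3 and ejects 4; 4 enters row 2 and ejects 2; 2 enters row 1 and ejects 1. So w(8) = 1. P is now [[2, 3, 8], [4, 6], [5, 7]].
Step i=7: Q has 7 at row 3, column 2; remove 7 from row 3 of P and reverse-bump: 7 enters row 2 and ejects 6; 6 enters row 1 and ejects 3. So w(7) = 3. P is now [[2, 6, 8], [4, 7], [5]].
Step i=6: Q has 6 at row 3, column 1; remove 5 from row 3 of P and reverse-bump: 5 enters row 2 and ejects 4; 4 enters row 1 and ejects 2. So w(6) = 2. P is now [[4, 6, 8], [5, 7]].
Step i=5: Q has 5 at row 2, column 2; remove 7 from row 2 of P and reverse-bump: 7 enters row 1 and ejects 6. So w(5) = 6. P is now [[4, 7, 8], [5]].
Step i=4: Q has 4 at row 1, column 3; remove that cell from P, ejecting 8. So w(4) = 8. P is now [[4, 7], [5]].
Step i=3: Q has 3 at row 2, column 1; remove 5 from row 2 of P and reverse-bump: 5 enters row 1 and ejects 4. So w(3) = 4. P is now [[5, 7]].
Step i=2: Q has 2 at row 1, column 2; remove that cell from P, ejecting 7. So w(2) = 7. P is now [[5]].
Step i=1: Q has 1 at row 1, column 1; remove that cell from P, ejecting 5. So w(1) = 5. P is now [].

So w = 5 7 4 8 6 2 3 1.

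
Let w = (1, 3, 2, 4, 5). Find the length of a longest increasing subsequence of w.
4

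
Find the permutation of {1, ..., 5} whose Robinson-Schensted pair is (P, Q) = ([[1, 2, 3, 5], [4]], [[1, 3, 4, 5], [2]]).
4 1 2 3 5

Reverse the RSK construction: for i from n down to 1, find the cell of Q containing i, remove the entry at that cell from P, and reverse-bump it up through P; the value ejected from row 1 is w(i).

Step i=5: Q has 5 at row 1, column 4; remove that cell from P, ejecting 5. So w(5) = 5. P is now [[1, 2, 3], [4]].
Step i=4: Q has 4 at row 1, column 3; remove that cell from P, ejecting 3. So w(4) = 3. P is now [[1, 2], [4]].
Step i=3: Q has 3 at row 1, column 2; remove that cell from P, ejecting 2. So w(3) = 2. P is now [[1], [4]].
Step i=2: Q has 2 at row 2, column 1; remove 4 from row 2 of P and reverse-bump: 4 enters row 1 and ejects 1. So w(2) = 1. P is now [[4]].
Step i=1: Q has 1 at row 1, column 1; remove that cell from P, ejecting 4. So w(1) = 4. P is now [].

So w = 4 1 2 3 5.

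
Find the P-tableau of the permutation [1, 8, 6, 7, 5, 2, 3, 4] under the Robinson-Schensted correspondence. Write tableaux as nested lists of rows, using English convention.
Insert 1: appended to row 1. P = [[1]].
Insert 8: appended to row 1. P = [[1, 8]].
Insert 6: 6 bumps 8 from row 1; 8 starts row 2. P = [[1, 6], [8]].
Insert 7: appended to row 1. P = [[1, 6, 7], [8]].
Insert 5: 5 bumps 6 from row 1; 6 bumps 8 from row 2; 8 starts row 3. P = [[1, 5, 7], [6], [8]].
Insert 2: 2 bumps 5 from row 1; 5 bumps 6 from row 2; 6 bumps 8 from row 3; 8 starts row 4. P = [[1, 2, 7], [5], [6], [8]].
Insert 3: 3 bumps 7 from row 1; 7 appends to row 2. P = [[1, 2, 3], [5, 7], [6], [8]].
Insert 4: appended to row 1. P = [[1, 2, 3, 4], [5, 7], [6], [8]].

So P = [[1, 2, 3, 4], [5, 7], [6], [8]].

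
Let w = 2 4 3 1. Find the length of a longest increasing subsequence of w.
2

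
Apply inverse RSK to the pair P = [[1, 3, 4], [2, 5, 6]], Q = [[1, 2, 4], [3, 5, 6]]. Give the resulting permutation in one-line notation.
Reverse the RSK construction: for i from n down to 1, find the cell of Q containing i, remove the entry at that cell from P, and reverse-bump it up through P; the value ejected from row 1 is w(i).

Step i=6: Q has 6 at row 2, column 3; remove 6 from row 2 of P and reverse-bump: 6 enters row 1 and ejects 4. So w(6) = 4. P is now [[1, 3, 6], [2, 5]].
Step i=5: Q has 5 at row 2, column 2; remove 5 from row 2 of P and reverse-bump: 5 enters row 1 and ejects 3. So w(5) = 3. P is now [[1, 5, 6], [2]].
Step i=4: Q has 4 at row 1, column 3; remove that cell from P, ejecting 6. So w(4) = 6. P is now [[1, 5], [2]].
Step i=3: Q has 3 at row 2, column 1; remove 2 from row 2 of P and reverse-bump: 2 enters row 1 and ejects 1. So w(3) = 1. P is now [[2, 5]].
Step i=2: Q has 2 at row 1, column 2; remove that cell from P, ejecting 5. So w(2) = 5. P is now [[2]].
Step i=1: Q has 1 at row 1, column 1; remove that cell from P, ejecting 2. So w(1) = 2. P is now [].

So w = 2 5 1 6 3 4.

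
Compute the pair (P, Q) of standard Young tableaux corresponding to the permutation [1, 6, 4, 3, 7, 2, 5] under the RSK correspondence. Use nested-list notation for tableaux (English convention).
Insert each entry of the permutation into P by Schensted row insertion, recording in Q the position of each new cell.

Insert 1: appended to row 1. P = [[1]], Q = [[1]].
Insert 6: appended to row 1. P = [[1, 6]], Q = [[1, 2]].
Insert 4: 4 bumps 6 from row 1; 6 starts row 2. P = [[1, 4], [6]], Q = [[1, 2], [3]].
Insert 3: 3 bumps 4 from row 1; 4 bumps 6 from row 2; 6 starts row 3. P = [[1, 3], [4], [6]], Q = [[1, 2], [3], [4]].
Insert 7: appended to row 1. P = [[1, 3, 7], [4], [6]], Q = [[1, 2, 5], [3], [4]].
Insert 2: 2 bumps 3 from row 1; 3 bumps 4 from row 2; 4 bumps 6 from row 3; 6 starts row 4. P = [[1, 2, 7], [3], [4], [6]], Q = [[1, 2, 5], [3], [4], [6]].
Insert 5: 5 bumps 7 from row 1; 7 appends to row 2. P = [[1, 2, 5], [3, 7], [4], [6]], Q = [[1, 2, 5], [3, 7], [4], [6]].

So P = [[1, 2, 5], [3, 7], [4], [6]], Q = [[1, 2, 5], [3, 7], [4], [6]].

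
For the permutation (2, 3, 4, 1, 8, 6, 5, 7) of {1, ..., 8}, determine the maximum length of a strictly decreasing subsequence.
3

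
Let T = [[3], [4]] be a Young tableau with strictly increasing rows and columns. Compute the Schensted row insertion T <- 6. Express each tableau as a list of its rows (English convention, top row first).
[[3, 6], [4]]

6 is larger than every entry of row 1, so it is appended to row 1. The new tableau is [[3, 6], [4]].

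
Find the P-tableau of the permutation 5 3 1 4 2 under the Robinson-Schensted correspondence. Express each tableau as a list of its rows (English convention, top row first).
Insert 5: appended to row 1. P = [[5]].
Insert 3: 3 bumps 5 from row 1; 5 starts row 2. P = [[3], [5]].
Insert 1: 1 bumps 3 from row 1; 3 bumps 5 from row 2; 5 starts row 3. P = [[1], [3], [5]].
Insert 4: appended to row 1. P = [[1, 4], [3], [5]].
Insert 2: 2 bumps 4 from row 1; 4 appends to row 2. P = [[1, 2], [3, 4], [5]].

So P = [[1, 2], [3, 4], [5]].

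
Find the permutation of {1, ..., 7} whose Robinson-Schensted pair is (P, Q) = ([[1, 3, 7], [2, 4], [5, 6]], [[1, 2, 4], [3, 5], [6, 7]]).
5 6 2 7 4 1 3

Reverse the RSK construction: for i from n down to 1, find the cell of Q containing i, remove the entry at that cell from P, and reverse-bump it up through P; the value ejected from row 1 is w(i).

Step i=7: Q has 7 at row 3, column 2; remove 6 from row 3 of P and reverse-bump: 6 enters row 2 and ejects 4; 4 enters row 1 and ejects 3. So w(7) = 3. P is now [[1, 4, 7], [2, 6], [5]].
Step i=6: Q has 6 at row 3, column 1; remove 5 from row 3 of P and reverse-bump: 5 enters row 2 and ejects 2; 2 enters row 1 and ejects 1. So w(6) = 1. P is now [[2, 4, 7], [5, 6]].
Step i=5: Q has 5 at row 2, column 2; remove 6 from row 2 of P and reverse-bump: 6 enters row 1 and ejects 4. So w(5) = 4. P is now [[2, 6, 7], [5]].
Step i=4: Q has 4 at row 1, column 3; remove that cell from P, ejecting 7. So w(4) = 7. P is now [[2, 6], [5]].
Step i=3: Q has 3 at row 2, column 1; remove 5 from row 2 of P and reverse-bump: 5 enters row 1 and ejects 2. So w(3) = 2. P is now [[5, 6]].
Step i=2: Q has 2 at row 1, column 2; remove that cell from P, ejecting 6. So w(2) = 6. P is now [[5]].
Step i=1: Q has 1 at row 1, column 1; remove that cell from P, ejecting 5. So w(1) = 5. P is now [].

So w = 5 6 2 7 4 1 3.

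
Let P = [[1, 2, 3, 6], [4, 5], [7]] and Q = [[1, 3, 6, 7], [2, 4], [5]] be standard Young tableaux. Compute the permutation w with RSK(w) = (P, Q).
Reverse the RSK construction: for i from n down to 1, find the cell of Q containing i, remove the entry at that cell from P, and reverse-bump it up through P; the value ejected from row 1 is w(i).

Step i=7: Q has 7 at row 1, column 4; remove that cell from P, ejecting 6. So w(7) = 6. P is now [[1, 2, 3], [4, 5], [7]].
Step i=6: Q has 6 at row 1, column 3; remove that cell from P, ejecting 3. So w(6) = 3. P is now [[1, 2], [4, 5], [7]].
Step i=5: Q has 5 at row 3, column 1; remove 7 from row 3 of P and reverse-bump: 7 enters row 2 and ejects 5; 5 enters row 1 and ejects 2. So w(5) = 2. P is now [[1, 5], [4, 7]].
Step i=4: Q has 4 at row 2, column 2; remove 7 from row 2 of P and reverse-bump: 7 enters row 1 and ejects 5. So w(4) = 5. P is now [[1, 7], [4]].
Step i=3: Q has 3 at row 1, column 2; remove that cell from P, ejecting 7. So w(3) = 7. P is now [[1], [4]].
Step i=2: Q has 2 at row 2, column 1; remove 4 from row 2 of P and reverse-bump: 4 enters row 1 and ejects 1. So w(2) = 1. P is now [[4]].
Step i=1: Q has 1 at row 1, column 1; remove that cell from P, ejecting 4. So w(1) = 4. P is now [].

So w = 4 1 7 5 2 3 6.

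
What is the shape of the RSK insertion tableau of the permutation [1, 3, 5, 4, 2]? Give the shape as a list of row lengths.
Row-insert each entry into an empty tableau.

After inserting 1: P = [[1]].
After inserting 3: P = [[1, 3]].
After inserting 5: P = [[1, 3, 5]].
After inserting 4: P = [[1, 3, 4], [5]].
After inserting 2: P = [[1, 2, 4], [3], [5]].

The final insertion tableau P = [[1, 2, 4], [3], [5]] has shape [3, 1, 1].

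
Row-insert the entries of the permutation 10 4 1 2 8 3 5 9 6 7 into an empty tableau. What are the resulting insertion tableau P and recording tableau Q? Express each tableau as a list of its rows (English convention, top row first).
Insert each entry of the permutation into P by Schensted row insertion, recording in Q the position of each new cell.

Insert 10: appended to row 1. P = [[10]].
Insert 4: 4 bumps 10 from row 1; 10 starts row 2. P = [[4], [10]].
Insert 1: 1 bumps 4 from row 1; 4 bumps 10 from row 2; 10 starts row 3. P = [[1], [4], [10]].
Insert 2: appended to row 1. P = [[1, 2], [4], [10]].
Insert 8: appended to row 1. P = [[1, 2, 8], [4], [10]].
Insert 3: 3 bumps 8 from row 1; 8 appends to row 2. P = [[1, 2, 3], [4, 8], [10]].
Insert 5: appended to row 1. P = [[1, 2, 3, 5], [4, 8], [10]].
Insert 9: appended to row 1. P = [[1, 2, 3, 5, 9], [4, 8], [10]].
Insert 6: 6 bumps 9 from row 1; 9 appends to row 2. P = [[1, 2, 3, 5, 6], [4, 8, 9], [10]].
Insert 7: appended to row 1. P = [[1, 2, 3, 5, 6, 7], [4, 8, 9], [10]].

So P = [[1, 2, 3, 5, 6, 7], [4, 8, 9], [10]], Q = [[1, 4, 5, 7, 8, 10], [2, 6, 9], [3]].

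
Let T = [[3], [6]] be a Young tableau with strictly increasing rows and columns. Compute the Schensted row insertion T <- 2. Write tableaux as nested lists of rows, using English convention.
In row 1, 2 replaces 3 (the leftmost entry greater than 2); 3 is bumped to row 2. In row 2, 3 replaces 6 (the leftmost entry greater than 3); 6 is bumped to row 3. 6 starts a new row 3. The new tableau is [[2], [3], [6]].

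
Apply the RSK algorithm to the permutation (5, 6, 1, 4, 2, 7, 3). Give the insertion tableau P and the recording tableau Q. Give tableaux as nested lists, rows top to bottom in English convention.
P = [[1, 2, 3], [4, 6, 7], [5]], Q = [[1, 2, 6], [3, 4, 7], [5]]

Insert each entry of the permutation into P by Schensted row insertion, recording in Q the position of each new cell.

Insert 5: appended to row 1. P = [[5]].
Insert 6: appended to row 1. P = [[5, 6]].
Insert 1: 1 bumps 5 from row 1; 5 starts row 2. P = [[1, 6], [5]].
Insert 4: 4 bumps 6 from row 1; 6 appends to row 2. P = [[1, 4], [5, 6]].
Insert 2: 2 bumps 4 from row 1; 4 bumps 5 from row 2; 5 starts row 3. P = [[1, 2], [4, 6], [5]].
Insert 7: appended to row 1. P = [[1, 2, 7], [4, 6], [5]].
Insert 3: 3 bumps 7 from row 1; 7 appends to row 2. P = [[1, 2, 3], [4, 6, 7], [5]].

So P = [[1, 2, 3], [4, 6, 7], [5]], Q = [[1, 2, 6], [3, 4, 7], [5]].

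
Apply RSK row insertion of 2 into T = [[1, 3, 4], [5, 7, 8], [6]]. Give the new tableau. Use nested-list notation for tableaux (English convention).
In row 1, 2 replaces 3 (the leftmost entry greater than 2); 3 is bumped to row 2. In row 2, 3 replaces 5 (the leftmost entry greater than 3); 5 is bumped to row 3. In row 3, 5 replaces 6 (the leftmost entry greater than 5); 6 is bumped to row 4. 6 starts a new row 4. The new tableau is [[1, 2, 4], [3, 7, 8], [5], [6]].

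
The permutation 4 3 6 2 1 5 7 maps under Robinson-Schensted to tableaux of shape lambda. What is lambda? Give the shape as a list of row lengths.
Row-insert each entry into an empty tableau.

After inserting 4: P = [[4]].
After inserting 3: P = [[3], [4]].
After inserting 6: P = [[3, 6], [4]].
After inserting 2: P = [[2, 6], [3], [4]].
After inserting 1: P = [[1, 6], [2], [3], [4]].
After inserting 5: P = [[1, 5], [2, 6], [3], [4]].
After inserting 7: P = [[1, 5, 7], [2, 6], [3], [4]].

The final insertion tableau P = [[1, 5, 7], [2, 6], [3], [4]] has shape [3, 2, 1, 1].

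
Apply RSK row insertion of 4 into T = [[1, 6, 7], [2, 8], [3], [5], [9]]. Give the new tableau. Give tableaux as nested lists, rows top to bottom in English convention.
In row 1, 4 replaces 6 (the leftmost entry greater than 4); 6 is bumped to row 2. In row 2, 6 replaces 8 (the leftmost entry greater than 6); 8 is bumped to row 3. 8 is appended to row 3. The new tableau is [[1, 4, 7], [2, 6], [3, 8], [5], [9]].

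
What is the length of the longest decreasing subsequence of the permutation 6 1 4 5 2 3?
3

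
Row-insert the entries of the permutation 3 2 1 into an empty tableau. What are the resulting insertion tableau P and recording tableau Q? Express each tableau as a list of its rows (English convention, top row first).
P = [[1], [2], [3]], Q = [[1], [2], [3]]

Insert each entry of the permutation into P by Schensted row insertion, recording in Q the position of each new cell.

Insert 3: appended to row 1. P = [[3]].
Insert 2: 2 bumps 3 from row 1; 3 starts row 2. P = [[2], [3]].
Insert 1: 1 bumps 2 from row 1; 2 bumps 3 from row 2; 3 starts row 3. P = [[1], [2], [3]].

So P = [[1], [2], [3]], Q = [[1], [2], [3]].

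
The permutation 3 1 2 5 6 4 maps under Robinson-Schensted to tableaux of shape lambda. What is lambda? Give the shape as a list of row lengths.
[4, 2]

Row-insert each entry into an empty tableau.

After inserting 3: P = [[3]].
After inserting 1: P = [[1], [3]].
After inserting 2: P = [[1, 2], [3]].
After inserting 5: P = [[1, 2, 5], [3]].
After inserting 6: P = [[1, 2, 5, 6], [3]].
After inserting 4: P = [[1, 2, 4, 6], [3, 5]].

The final insertion tableau P = [[1, 2, 4, 6], [3, 5]] has shape [4, 2].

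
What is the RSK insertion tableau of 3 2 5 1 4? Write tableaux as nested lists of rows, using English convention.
P = [[1, 4], [2, 5], [3]]

Insert 3: appended to row 1. P = [[3]].
Insert 2: 2 bumps 3 from row 1; 3 starts row 2. P = [[2], [3]].
Insert 5: appended to row 1. P = [[2, 5], [3]].
Insert 1: 1 bumps 2 from row 1; 2 bumps 3 from row 2; 3 starts row 3. P = [[1, 5], [2], [3]].
Insert 4: 4 bumps 5 from row 1; 5 appends to row 2. P = [[1, 4], [2, 5], [3]].

So P = [[1, 4], [2, 5], [3]].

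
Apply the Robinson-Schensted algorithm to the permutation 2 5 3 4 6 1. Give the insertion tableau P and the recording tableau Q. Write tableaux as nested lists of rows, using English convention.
Insert each entry of the permutation into P by Schensted row insertion, recording in Q the position of each new cell.

After inserting 2: P = [[2]].
After inserting 5: P = [[2, 5]].
After inserting 3: P = [[2, 3], [5]].
After inserting 4: P = [[2, 3, 4], [5]].
After inserting 6: P = [[2, 3, 4, 6], [5]].
After inserting 1: P = [[1, 3, 4, 6], [2], [5]].

So P = [[1, 3, 4, 6], [2], [5]], Q = [[1, 2, 4, 5], [3], [6]].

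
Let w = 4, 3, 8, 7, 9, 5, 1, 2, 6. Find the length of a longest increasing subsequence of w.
3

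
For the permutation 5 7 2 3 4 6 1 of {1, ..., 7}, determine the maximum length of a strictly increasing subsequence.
4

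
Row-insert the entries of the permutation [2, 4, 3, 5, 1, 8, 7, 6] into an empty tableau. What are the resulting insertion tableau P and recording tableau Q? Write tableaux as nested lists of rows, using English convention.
Insert each entry of the permutation into P by Schensted row insertion, recording in Q the position of each new cell.

Insert 2: appended to row 1. P = [[2]].
Insert 4: appended to row 1. P = [[2, 4]].
Insert 3: 3 bumps 4 from row 1; 4 starts row 2. P = [[2, 3], [4]].
Insert 5: appended to row 1. P = [[2, 3, 5], [4]].
Insert 1: 1 bumps 2 from row 1; 2 bumps 4 from row 2; 4 starts row 3. P = [[1, 3, 5], [2], [4]].
Insert 8: appended to row 1. P = [[1, 3, 5, 8], [2], [4]].
Insert 7: 7 bumps 8 from row 1; 8 appends to row 2. P = [[1, 3, 5, 7], [2, 8], [4]].
Insert 6: 6 bumps 7 from row 1; 7 bumps 8 from row 2; 8 appends to row 3. P = [[1, 3, 5, 6], [2, 7], [4, 8]].

So P = [[1, 3, 5, 6], [2, 7], [4, 8]], Q = [[1, 2, 4, 6], [3, 7], [5, 8]].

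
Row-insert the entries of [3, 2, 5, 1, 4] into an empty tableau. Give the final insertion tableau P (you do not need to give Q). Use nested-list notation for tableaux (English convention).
P = [[1, 4], [2, 5], [3]]

Insert 3: appended to row 1. P = [[3]].
Insert 2: 2 bumps 3 from row 1; 3 starts row 2. P = [[2], [3]].
Insert 5: appended to row 1. P = [[2, 5], [3]].
Insert 1: 1 bumps 2 from row 1; 2 bumps 3 from row 2; 3 starts row 3. P = [[1, 5], [2], [3]].
Insert 4: 4 bumps 5 from row 1; 5 appends to row 2. P = [[1, 4], [2, 5], [3]].

So P = [[1, 4], [2, 5], [3]].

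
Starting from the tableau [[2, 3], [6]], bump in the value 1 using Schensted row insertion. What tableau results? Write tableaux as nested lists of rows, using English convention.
In row 1, 1 replaces 2 (the leftmost entry greater than 1); 2 is bumped to row 2. In row 2, 2 replaces 6 (the leftmost entry greater than 2); 6 is bumped to row 3. 6 starts a new row 3. The new tableau is [[1, 3], [2], [6]].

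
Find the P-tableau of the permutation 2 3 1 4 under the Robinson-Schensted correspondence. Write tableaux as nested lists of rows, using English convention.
Insert 2: appended to row 1. P = [[2]].
Insert 3: appended to row 1. P = [[2, 3]].
Insert 1: 1 bumps 2 from row 1; 2 starts row 2. P = [[1, 3], [2]].
Insert 4: appended to row 1. P = [[1, 3, 4], [2]].

So P = [[1, 3, 4], [2]].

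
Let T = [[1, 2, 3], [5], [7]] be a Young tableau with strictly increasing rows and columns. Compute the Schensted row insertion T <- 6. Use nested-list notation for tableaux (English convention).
6 is larger than every entry of row 1, so it is appended to row 1. The new tableau is [[1, 2, 3, 6], [5], [7]].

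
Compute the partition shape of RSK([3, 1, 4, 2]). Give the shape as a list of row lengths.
Row-insert each entry into an empty tableau.

After inserting 3: P = [[3]].
After inserting 1: P = [[1], [3]].
After inserting 4: P = [[1, 4], [3]].
After inserting 2: P = [[1, 2], [3, 4]].

The final insertion tableau P = [[1, 2], [3, 4]] has shape [2, 2].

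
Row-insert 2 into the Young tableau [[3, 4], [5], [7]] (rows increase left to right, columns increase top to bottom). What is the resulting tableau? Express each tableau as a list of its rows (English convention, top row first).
[[2, 4], [3], [5], [7]]

In row 1, 2 replaces 3 (the leftmost entry greater than 2); 3 is bumped to row 2. In row 2, 3 replaces 5 (the leftmost entry greater than 3); 5 is bumped to row 3. In row 3, 5 replaces 7 (the leftmost entry greater than 5); 7 is bumped to row 4. 7 starts a new row 4. The new tableau is [[2, 4], [3], [5], [7]].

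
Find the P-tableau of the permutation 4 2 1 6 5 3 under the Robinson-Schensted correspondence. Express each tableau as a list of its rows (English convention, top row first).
Insert 4: appended to row 1. P = [[4]].
Insert 2: 2 bumps 4 from row 1; 4 starts row 2. P = [[2], [4]].
Insert 1: 1 bumps 2 from row 1; 2 bumps 4 from row 2; 4 starts row 3. P = [[1], [2], [4]].
Insert 6: appended to row 1. P = [[1, 6], [2], [4]].
Insert 5: 5 bumps 6 from row 1; 6 appends to row 2. P = [[1, 5], [2, 6], [4]].
Insert 3: 3 bumps 5 from row 1; 5 bumps 6 from row 2; 6 appends to row 3. P = [[1, 3], [2, 5], [4, 6]].

So P = [[1, 3], [2, 5], [4, 6]].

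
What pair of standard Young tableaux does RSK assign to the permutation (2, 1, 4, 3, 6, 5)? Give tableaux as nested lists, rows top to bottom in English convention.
Insert each entry of the permutation into P by Schensted row insertion, recording in Q the position of each new cell.

Insert 2: appended to row 1. P = [[2]].
Insert 1: 1 bumps 2 from row 1; 2 starts row 2. P = [[1], [2]].
Insert 4: appended to row 1. P = [[1, 4], [2]].
Insert 3: 3 bumps 4 from row 1; 4 appends to row 2. P = [[1, 3], [2, 4]].
Insert 6: appended to row 1. P = [[1, 3, 6], [2, 4]].
Insert 5: 5 bumps 6 from row 1; 6 appends to row 2. P = [[1, 3, 5], [2, 4, 6]].

So P = [[1, 3, 5], [2, 4, 6]], Q = [[1, 3, 5], [2, 4, 6]].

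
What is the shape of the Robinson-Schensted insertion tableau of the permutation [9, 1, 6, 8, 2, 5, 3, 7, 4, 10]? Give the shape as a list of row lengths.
[5, 2, 2, 1]

Row-insert each entry into an empty tableau.

After inserting 9: P = [[9]].
After inserting 1: P = [[1], [9]].
After inserting 6: P = [[1, 6], [9]].
After inserting 8: P = [[1, 6, 8], [9]].
After inserting 2: P = [[1, 2, 8], [6], [9]].
After inserting 5: P = [[1, 2, 5], [6, 8], [9]].
After inserting 3: P = [[1, 2, 3], [5, 8], [6], [9]].
After inserting 7: P = [[1, 2, 3, 7], [5, 8], [6], [9]].
After inserting 4: P = [[1, 2, 3, 4], [5, 7], [6, 8], [9]].
After inserting 10: P = [[1, 2, 3, 4, 10], [5, 7], [6, 8], [9]].

The final insertion tableau P = [[1, 2, 3, 4, 10], [5, 7], [6, 8], [9]] has shape [5, 2, 2, 1].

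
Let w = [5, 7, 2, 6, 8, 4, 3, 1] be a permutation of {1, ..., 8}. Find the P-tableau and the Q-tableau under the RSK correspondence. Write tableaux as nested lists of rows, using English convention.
Insert each entry of the permutation into P by Schensted row insertion, recording in Q the position of each new cell.

Insert 5: appended to row 1. P = [[5]].
Insert 7: appended to row 1. P = [[5, 7]].
Insert 2: 2 bumps 5 from row 1; 5 starts row 2. P = [[2, 7], [5]].
Insert 6: 6 bumps 7 from row 1; 7 appends to row 2. P = [[2, 6], [5, 7]].
Insert 8: appended to row 1. P = [[2, 6, 8], [5, 7]].
Insert 4: 4 bumps 6 from row 1; 6 bumps 7 from row 2; 7 starts row 3. P = [[2, 4, 8], [5, 6], [7]].
Insert 3: 3 bumps 4 from row 1; 4 bumps 5 from row 2; 5 bumps 7 from row 3; 7 starts row 4. P = [[2, 3, 8], [4, 6], [5], [7]].
Insert 1: 1 bumps 2 from row 1; 2 bumps 4 from row 2; 4 bumps 5 from row 3; 5 bumps 7 from row 4; 7 starts row 5. P = [[1, 3, 8], [2, 6], [4], [5], [7]].

So P = [[1, 3, 8], [2, 6], [4], [5], [7]], Q = [[1, 2, 5], [3, 4], [6], [7], [8]].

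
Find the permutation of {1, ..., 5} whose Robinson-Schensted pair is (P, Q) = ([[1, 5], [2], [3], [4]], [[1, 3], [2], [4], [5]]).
Reverse RSK: for i = n, n-1, ..., 1, locate i in Q, remove the corresponding corner cell from P, and reverse-bump its entry up through P; the value ejected from row 1 is w(i).

So w = 4 3 5 2 1.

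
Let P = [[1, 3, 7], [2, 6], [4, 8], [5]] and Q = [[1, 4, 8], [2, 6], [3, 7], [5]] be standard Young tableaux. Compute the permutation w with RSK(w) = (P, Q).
5 4 2 8 1 6 3 7

Reverse the RSK construction: for i from n down to 1, find the cell of Q containing i, remove the entry at that cell from P, and reverse-bump it up through P; the value ejected from row 1 is w(i).

Step i=8: Q has 8 at row 1, column 3; remove that cell from P, ejecting 7. So w(8) = 7. P is now [[1, 3], [2, 6], [4, 8], [5]].
Step i=7: Q has 7 at row 3, column 2; remove 8 from row 3 of P and reverse-bump: 8 enters row 2 and ejects 6; 6 enters row 1 and ejects 3. So w(7) = 3. P is now [[1, 6], [2, 8], [4], [5]].
Step i=6: Q has 6 at row 2, column 2; remove 8 from row 2 of P and reverse-bump: 8 enters row 1 and ejects 6. So w(6) = 6. P is now [[1, 8], [2], [4], [5]].
Step i=5: Q has 5 at row 4, column 1; remove 5 from row 4 of P and reverse-bump: 5 enters row 3 and ejects 4; 4 enters row 2 and ejects 2; 2 enters row 1 and ejects 1. So w(5) = 1. P is now [[2, 8], [4], [5]].
Step i=4: Q has 4 at row 1, column 2; remove that cell from P, ejecting 8. So w(4) = 8. P is now [[2], [4], [5]].
Step i=3: Q has 3 at row 3, column 1; remove 5 from row 3 of P and reverse-bump: 5 enters row 2 and ejects 4; 4 enters row 1 and ejects 2. So w(3) = 2. P is now [[4], [5]].
Step i=2: Q has 2 at row 2, column 1; remove 5 from row 2 of P and reverse-bump: 5 enters row 1 and ejects 4. So w(2) = 4. P is now [[5]].
Step i=1: Q has 1 at row 1, column 1; remove that cell from P, ejecting 5. So w(1) = 5. P is now [].

So w = 5 4 2 8 1 6 3 7.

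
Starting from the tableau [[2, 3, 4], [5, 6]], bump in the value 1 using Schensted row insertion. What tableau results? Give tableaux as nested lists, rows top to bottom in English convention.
In row 1, 1 replaces 2 (the leftmost entry greater than 1); 2 is bumped to row 2. In row 2, 2 replaces 5 (the leftmost entry greater than 2); 5 is bumped to row 3. 5 starts a new row 3. The new tableau is [[1, 3, 4], [2, 6], [5]].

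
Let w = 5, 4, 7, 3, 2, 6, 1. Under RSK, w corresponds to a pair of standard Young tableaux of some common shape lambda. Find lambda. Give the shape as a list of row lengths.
[2, 2, 1, 1, 1]

Row-insert each entry into an empty tableau.

After inserting 5: P = [[5]].
After inserting 4: P = [[4], [5]].
After inserting 7: P = [[4, 7], [5]].
After inserting 3: P = [[3, 7], [4], [5]].
After inserting 2: P = [[2, 7], [3], [4], [5]].
After inserting 6: P = [[2, 6], [3, 7], [4], [5]].
After inserting 1: P = [[1, 6], [2, 7], [3], [4], [5]].

The final insertion tableau P = [[1, 6], [2, 7], [3], [4], [5]] has shape [2, 2, 1, 1, 1].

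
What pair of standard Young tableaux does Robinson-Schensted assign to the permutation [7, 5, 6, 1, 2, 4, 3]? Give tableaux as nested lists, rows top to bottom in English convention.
P = [[1, 2, 3], [4, 6], [5], [7]], Q = [[1, 3, 6], [2, 5], [4], [7]]

Insert each entry of the permutation into P by Schensted row insertion, recording in Q the position of each new cell.

Insert 7: appended to row 1. P = [[7]].
Insert 5: 5 bumps 7 from row 1; 7 starts row 2. P = [[5], [7]].
Insert 6: appended to row 1. P = [[5, 6], [7]].
Insert 1: 1 bumps 5 from row 1; 5 bumps 7 from row 2; 7 starts row 3. P = [[1, 6], [5], [7]].
Insert 2: 2 bumps 6 from row 1; 6 appends to row 2. P = [[1, 2], [5, 6], [7]].
Insert 4: appended to row 1. P = [[1, 2, 4], [5, 6], [7]].
Insert 3: 3 bumps 4 from row 1; 4 bumps 5 from row 2; 5 bumps 7 from row 3; 7 starts row 4. P = [[1, 2, 3], [4, 6], [5], [7]].

So P = [[1, 2, 3], [4, 6], [5], [7]], Q = [[1, 3, 6], [2, 5], [4], [7]].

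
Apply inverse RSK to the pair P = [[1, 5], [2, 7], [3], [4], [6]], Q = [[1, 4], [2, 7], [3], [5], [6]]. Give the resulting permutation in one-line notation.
6 4 3 7 2 1 5

Reverse the RSK construction: for i from n down to 1, find the cell of Q containing i, remove the entry at that cell from P, and reverse-bump it up through P; the value ejected from row 1 is w(i).

Step i=7: Q has 7 at row 2, column 2; remove 7 from row 2 of P and reverse-bump: 7 enters row 1 and ejects 5. So w(7) = 5. P is now [[1, 7], [2], [3], [4], [6]].
Step i=6: Q has 6 at row 5, column 1; remove 6 from row 5 of P and reverse-bump: 6 enters row 4 and ejects 4; 4 enters row 3 and ejects 3; 3 enters row 2 and ejects 2; 2 enters row 1 and ejects 1. So w(6) = 1. P is now [[2, 7], [3], [4], [6]].
Step i=5: Q has 5 at row 4, column 1; remove 6 from row 4 of P and reverse-bump: 6 enters row 3 and ejects 4; 4 enters row 2 and ejects 3; 3 enters row 1 and ejects 2. So w(5) = 2. P is now [[3, 7], [4], [6]].
Step i=4: Q has 4 at row 1, column 2; remove that cell from P, ejecting 7. So w(4) = 7. P is now [[3], [4], [6]].
Step i=3: Q has 3 at row 3, column 1; remove 6 from row 3 of P and reverse-bump: 6 enters row 2 and ejects 4; 4 enters row 1 and ejects 3. So w(3) = 3. P is now [[4], [6]].
Step i=2: Q has 2 at row 2, column 1; remove 6 from row 2 of P and reverse-bump: 6 enters row 1 and ejects 4. So w(2) = 4. P is now [[6]].
Step i=1: Q has 1 at row 1, column 1; remove that cell from P, ejecting 6. So w(1) = 6. P is now [].

So w = 6 4 3 7 2 1 5.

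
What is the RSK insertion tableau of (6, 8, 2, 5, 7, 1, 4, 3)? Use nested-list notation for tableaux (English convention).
P = [[1, 3, 7], [2, 4], [5, 8], [6]]

Insert 6: appended to row 1. P = [[6]].
Insert 8: appended to row 1. P = [[6, 8]].
Insert 2: 2 bumps 6 from row 1; 6 starts row 2. P = [[2, 8], [6]].
Insert 5: 5 bumps 8 from row 1; 8 appends to row 2. P = [[2, 5], [6, 8]].
Insert 7: appended to row 1. P = [[2, 5, 7], [6, 8]].
Insert 1: 1 bumps 2 from row 1; 2 bumps 6 from row 2; 6 starts row 3. P = [[1, 5, 7], [2, 8], [6]].
Insert 4: 4 bumps 5 from row 1; 5 bumps 8 from row 2; 8 appends to row 3. P = [[1, 4, 7], [2, 5], [6, 8]].
Insert 3: 3 bumps 4 from row 1; 4 bumps 5 from row 2; 5 bumps 6 from row 3; 6 starts row 4. P = [[1, 3, 7], [2, 4], [5, 8], [6]].

So P = [[1, 3, 7], [2, 4], [5, 8], [6]].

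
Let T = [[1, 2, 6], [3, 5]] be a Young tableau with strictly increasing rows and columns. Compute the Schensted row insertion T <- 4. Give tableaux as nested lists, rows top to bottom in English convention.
[[1, 2, 4], [3, 5, 6]]

In row 1, 4 replaces 6 (the leftmost entry greater than 4); 6 is bumped to row 2. 6 is appended to row 2. The new tableau is [[1, 2, 4], [3, 5, 6]].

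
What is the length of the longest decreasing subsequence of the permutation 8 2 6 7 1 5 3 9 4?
4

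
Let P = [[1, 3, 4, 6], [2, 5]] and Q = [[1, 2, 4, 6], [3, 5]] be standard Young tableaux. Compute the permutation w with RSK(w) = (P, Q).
2 3 1 5 4 6

Reverse the RSK construction: for i from n down to 1, find the cell of Q containing i, remove the entry at that cell from P, and reverse-bump it up through P; the value ejected from row 1 is w(i).

Step i=6: Q has 6 at row 1, column 4; remove that cell from P, ejecting 6. So w(6) = 6. P is now [[1, 3, 4], [2, 5]].
Step i=5: Q has 5 at row 2, column 2; remove 5 from row 2 of P and reverse-bump: 5 enters row 1 and ejects 4. So w(5) = 4. P is now [[1, 3, 5], [2]].
Step i=4: Q has 4 at row 1, column 3; remove that cell from P, ejecting 5. So w(4) = 5. P is now [[1, 3], [2]].
Step i=3: Q has 3 at row 2, column 1; remove 2 from row 2 of P and reverse-bump: 2 enters row 1 and ejects 1. So w(3) = 1. P is now [[2, 3]].
Step i=2: Q has 2 at row 1, column 2; remove that cell from P, ejecting 3. So w(2) = 3. P is now [[2]].
Step i=1: Q has 1 at row 1, column 1; remove that cell from P, ejecting 2. So w(1) = 2. P is now [].

So w = 2 3 1 5 4 6.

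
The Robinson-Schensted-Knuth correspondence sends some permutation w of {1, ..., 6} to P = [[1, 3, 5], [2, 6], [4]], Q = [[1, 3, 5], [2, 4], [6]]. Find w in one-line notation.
4 2 6 3 5 1

Reverse the RSK construction: for i from n down to 1, find the cell of Q containing i, remove the entry at that cell from P, and reverse-bump it up through P; the value ejected from row 1 is w(i).

Step i=6: Q has 6 at row 3, column 1; remove 4 from row 3 of P and reverse-bump: 4 enters row 2 and ejects 2; 2 enters row 1 and ejects 1. So w(6) = 1. P is now [[2, 3, 5], [4, 6]].
Step i=5: Q has 5 at row 1, column 3; remove that cell from P, ejecting 5. So w(5) = 5. P is now [[2, 3], [4, 6]].
Step i=4: Q has 4 at row 2, column 2; remove 6 from row 2 of P and reverse-bump: 6 enters row 1 and ejects 3. So w(4) = 3. P is now [[2, 6], [4]].
Step i=3: Q has 3 at row 1, column 2; remove that cell from P, ejecting 6. So w(3) = 6. P is now [[2], [4]].
Step i=2: Q has 2 at row 2, column 1; remove 4 from row 2 of P and reverse-bump: 4 enters row 1 and ejects 2. So w(2) = 2. P is now [[4]].
Step i=1: Q has 1 at row 1, column 1; remove that cell from P, ejecting 4. So w(1) = 4. P is now [].

So w = 4 2 6 3 5 1.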